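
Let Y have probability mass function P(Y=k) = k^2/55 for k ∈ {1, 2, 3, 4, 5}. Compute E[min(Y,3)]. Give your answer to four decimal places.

E[min(Y,3)] = Σ min(y,3)·P(Y=y)
 = 1·1/55 + 2·4/55 + 3·9/55 + 3·16/55 + 3·5/11
 = 1/55 + 8/55 + 27/55 + 48/55 + 15/11
 = 159/55

2.8909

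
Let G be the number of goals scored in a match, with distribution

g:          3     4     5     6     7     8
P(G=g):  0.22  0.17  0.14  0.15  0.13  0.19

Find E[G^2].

32.13

E[G^2] = Σ g^2·P(G=g)
 = 9·0.22 + 16·0.17 + 25·0.14 + 36·0.15 + 49·0.13 + 64·0.19
 = 1.98 + 2.72 + 3.5 + 5.4 + 6.37 + 12.16
 = 32.13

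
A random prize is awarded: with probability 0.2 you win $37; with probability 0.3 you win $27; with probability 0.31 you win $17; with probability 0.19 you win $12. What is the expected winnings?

23.05

E[payout] = 37·0.2 + 27·0.3 + 17·0.31 + 12·0.19
 = 7.4 + 8.1 + 5.27 + 2.28
 = 23.05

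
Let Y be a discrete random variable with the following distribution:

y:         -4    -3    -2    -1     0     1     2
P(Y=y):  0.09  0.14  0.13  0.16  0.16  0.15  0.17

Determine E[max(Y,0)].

0.49

E[max(Y,0)] = Σ max(y,0)·P(Y=y)
 = 0·0.09 + 0·0.14 + 0·0.13 + 0·0.16 + 0·0.16 + 1·0.15 + 2·0.17
 = 0 + 0 + 0 + 0 + 0 + 0.15 + 0.34
 = 0.49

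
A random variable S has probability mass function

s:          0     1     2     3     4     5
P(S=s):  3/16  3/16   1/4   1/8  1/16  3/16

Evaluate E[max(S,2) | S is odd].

P(S is odd) = 3/16 + 1/8 + 3/16 = 1/2.
E[max(S,2) | S is odd] = [2·3/16 + 3·1/8 + 5·3/16] / (1/2)
 = 27/16 / (1/2)
 = 27/8

3.375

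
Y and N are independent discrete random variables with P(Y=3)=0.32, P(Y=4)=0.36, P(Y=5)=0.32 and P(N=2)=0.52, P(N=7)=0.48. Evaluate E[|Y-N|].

2.48

E[|Y-N|] = Σ_y Σ_n |y-n| · P(Y=y)P(N=n)
 = 1·0.1664 + 4·0.1536 + 2·0.1872 + 3·0.1728 + 3·0.1664 + 2·0.1536
 = 0.1664 + 0.6144 + 0.3744 + 0.5184 + 0.4992 + 0.3072
 = 2.48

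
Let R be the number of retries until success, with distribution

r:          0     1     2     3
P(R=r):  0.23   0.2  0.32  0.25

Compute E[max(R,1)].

1.82

E[max(R,1)] = Σ max(r,1)·P(R=r)
 = 1·0.23 + 1·0.2 + 2·0.32 + 3·0.25
 = 0.23 + 0.2 + 0.64 + 0.75
 = 1.82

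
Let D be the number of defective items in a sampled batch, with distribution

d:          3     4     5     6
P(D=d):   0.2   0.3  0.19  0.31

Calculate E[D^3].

115.31

E[D^3] = Σ d^3·P(D=d)
 = 27·0.2 + 64·0.3 + 125·0.19 + 216·0.31
 = 5.4 + 19.2 + 23.75 + 66.96
 = 115.31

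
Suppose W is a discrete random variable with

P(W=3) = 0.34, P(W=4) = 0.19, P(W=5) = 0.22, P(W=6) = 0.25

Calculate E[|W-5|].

1.12

E[|W-5|] = Σ |w-5|·P(W=w)
 = 2·0.34 + 1·0.19 + 0·0.22 + 1·0.25
 = 0.68 + 0.19 + 0 + 0.25
 = 1.12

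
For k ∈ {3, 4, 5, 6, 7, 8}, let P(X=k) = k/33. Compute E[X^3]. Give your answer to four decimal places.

265.3030

E[X^3] = Σ x^3·P(X=x)
 = 27·1/11 + 64·4/33 + 125·5/33 + 216·2/11 + 343·7/33 + 512·8/33
 = 27/11 + 256/33 + 625/33 + 432/11 + 2401/33 + 4096/33
 = 8755/33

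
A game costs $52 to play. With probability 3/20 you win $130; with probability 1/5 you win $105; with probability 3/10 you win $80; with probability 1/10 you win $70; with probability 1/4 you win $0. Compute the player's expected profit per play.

19.5

E[payout] = 130·3/20 + 105·1/5 + 80·3/10 + 70·1/10 + 0·1/4
 = 39/2 + 21 + 24 + 7 + 0
 = 143/2
Net = 143/2 - 52 = 39/2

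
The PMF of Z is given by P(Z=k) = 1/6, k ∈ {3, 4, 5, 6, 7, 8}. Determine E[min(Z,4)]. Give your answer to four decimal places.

E[min(Z,4)] = Σ min(z,4)·P(Z=z)
 = 3·1/6 + 4·1/6 + 4·1/6 + 4·1/6 + 4·1/6 + 4·1/6
 = 1/2 + 2/3 + 2/3 + 2/3 + 2/3 + 2/3
 = 23/6

3.8333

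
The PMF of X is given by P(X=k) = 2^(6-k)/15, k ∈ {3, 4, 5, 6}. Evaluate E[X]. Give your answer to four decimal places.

3.7333

E[X] = Σ x·P(X=x)
 = 3·8/15 + 4·4/15 + 5·2/15 + 6·1/15
 = 8/5 + 16/15 + 2/3 + 2/5
 = 56/15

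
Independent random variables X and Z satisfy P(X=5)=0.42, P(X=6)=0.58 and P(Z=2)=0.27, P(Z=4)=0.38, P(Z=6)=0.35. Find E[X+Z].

9.74

E[X+Z] = Σ_x Σ_z (x+z) · P(X=x)P(Z=z)
 = 7·0.1134 + 9·0.1596 + 11·0.147 + 8·0.1566 + 10·0.2204 + 12·0.203
 = 0.7938 + 1.4364 + 1.617 + 1.2528 + 2.204 + 2.436
 = 9.74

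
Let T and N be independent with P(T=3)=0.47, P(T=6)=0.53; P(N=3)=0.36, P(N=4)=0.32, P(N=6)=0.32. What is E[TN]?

19.6452

E[TN] = Σ_t Σ_n tn · P(T=t)P(N=n)
 = 9·0.1692 + 12·0.1504 + 18·0.1504 + 18·0.1908 + 24·0.1696 + 36·0.1696
 = 1.5228 + 1.8048 + 2.7072 + 3.4344 + 4.0704 + 6.1056
 = 19.6452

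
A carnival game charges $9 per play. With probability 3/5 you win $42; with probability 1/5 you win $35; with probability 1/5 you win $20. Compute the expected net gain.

27.2

E[payout] = 42·3/5 + 35·1/5 + 20·1/5
 = 126/5 + 7 + 4
 = 181/5
Net = 181/5 - 9 = 136/5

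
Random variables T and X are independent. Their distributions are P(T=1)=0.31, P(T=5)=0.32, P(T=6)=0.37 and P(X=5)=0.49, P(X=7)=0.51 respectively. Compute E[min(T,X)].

E[min(T,X)] = Σ_t Σ_x min(t,x) · P(T=t)P(X=x)
 = 1·0.1519 + 1·0.1581 + 5·0.1568 + 5·0.1632 + 5·0.1813 + 6·0.1887
 = 0.1519 + 0.1581 + 0.784 + 0.816 + 0.9065 + 1.1322
 = 3.9487

3.9487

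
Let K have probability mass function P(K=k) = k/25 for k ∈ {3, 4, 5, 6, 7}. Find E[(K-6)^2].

E[(K-6)^2] = Σ (k-6)^2·P(K=k)
 = 9·3/25 + 4·4/25 + 1·1/5 + 0·6/25 + 1·7/25
 = 27/25 + 16/25 + 1/5 + 0 + 7/25
 = 11/5

2.2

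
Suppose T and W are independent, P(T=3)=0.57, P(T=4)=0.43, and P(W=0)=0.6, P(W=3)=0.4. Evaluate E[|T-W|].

2.23

E[|T-W|] = Σ_t Σ_w |t-w| · P(T=t)P(W=w)
 = 3·0.342 + 0·0.228 + 4·0.258 + 1·0.172
 = 1.026 + 0 + 1.032 + 0.172
 = 2.23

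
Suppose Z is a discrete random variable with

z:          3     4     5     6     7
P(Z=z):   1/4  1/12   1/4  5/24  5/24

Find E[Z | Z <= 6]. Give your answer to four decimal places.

4.5263

P(Z <= 6) = 1/4 + 1/12 + 1/4 + 5/24 = 19/24.
E[Z | Z <= 6] = [3·1/4 + 4·1/12 + 5·1/4 + 6·5/24] / (19/24)
 = 43/12 / (19/24)
 = 86/19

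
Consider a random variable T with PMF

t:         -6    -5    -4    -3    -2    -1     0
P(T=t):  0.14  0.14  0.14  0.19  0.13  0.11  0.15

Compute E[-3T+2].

11.12

E[-3T+2] = Σ (-3t+2)·P(T=t)
 = 20·0.14 + 17·0.14 + 14·0.14 + 11·0.19 + 8·0.13 + 5·0.11 + 2·0.15
 = 2.8 + 2.38 + 1.96 + 2.09 + 1.04 + 0.55 + 0.3
 = 11.12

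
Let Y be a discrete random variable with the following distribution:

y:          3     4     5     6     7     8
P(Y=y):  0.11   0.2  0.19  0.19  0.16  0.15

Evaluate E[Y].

E[Y] = Σ y·P(Y=y)
 = 3·0.11 + 4·0.2 + 5·0.19 + 6·0.19 + 7·0.16 + 8·0.15
 = 0.33 + 0.8 + 0.95 + 1.14 + 1.12 + 1.2
 = 5.54

5.54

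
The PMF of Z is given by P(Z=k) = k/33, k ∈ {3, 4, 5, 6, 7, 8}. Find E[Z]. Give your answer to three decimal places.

6.030

E[Z] = Σ z·P(Z=z)
 = 3·1/11 + 4·4/33 + 5·5/33 + 6·2/11 + 7·7/33 + 8·8/33
 = 3/11 + 16/33 + 25/33 + 12/11 + 49/33 + 64/33
 = 199/33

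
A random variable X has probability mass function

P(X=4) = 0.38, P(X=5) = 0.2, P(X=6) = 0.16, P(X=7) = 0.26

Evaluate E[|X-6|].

1.22

E[|X-6|] = Σ |x-6|·P(X=x)
 = 2·0.38 + 1·0.2 + 0·0.16 + 1·0.26
 = 0.76 + 0.2 + 0 + 0.26
 = 1.22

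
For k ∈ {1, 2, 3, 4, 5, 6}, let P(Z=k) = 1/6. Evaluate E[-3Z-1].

E[-3Z-1] = Σ (-3z-1)·P(Z=z)
 = (-4)·1/6 + (-7)·1/6 + (-10)·1/6 + (-13)·1/6 + (-16)·1/6 + (-19)·1/6
 = (-2/3) + (-7/6) + (-5/3) + (-13/6) + (-8/3) + (-19/6)
 = -23/2

-11.5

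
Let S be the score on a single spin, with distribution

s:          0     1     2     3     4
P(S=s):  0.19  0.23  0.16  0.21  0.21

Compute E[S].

2.02

E[S] = Σ s·P(S=s)
 = 0·0.19 + 1·0.23 + 2·0.16 + 3·0.21 + 4·0.21
 = 0 + 0.23 + 0.32 + 0.63 + 0.84
 = 2.02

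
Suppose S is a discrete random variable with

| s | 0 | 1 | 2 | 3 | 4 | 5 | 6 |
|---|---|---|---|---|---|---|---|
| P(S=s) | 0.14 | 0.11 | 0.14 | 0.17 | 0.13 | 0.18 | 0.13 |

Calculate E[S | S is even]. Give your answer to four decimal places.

2.9259

P(S is even) = 0.14 + 0.14 + 0.13 + 0.13 = 0.54.
E[S | S is even] = [0·0.14 + 2·0.14 + 4·0.13 + 6·0.13] / 0.54
 = 1.58 / 0.54
 = 79/27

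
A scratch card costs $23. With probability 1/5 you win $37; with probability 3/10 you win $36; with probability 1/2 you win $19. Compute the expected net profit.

E[payout] = 37·1/5 + 36·3/10 + 19·1/2
 = 37/5 + 54/5 + 19/2
 = 277/10
Net = 277/10 - 23 = 47/10

4.7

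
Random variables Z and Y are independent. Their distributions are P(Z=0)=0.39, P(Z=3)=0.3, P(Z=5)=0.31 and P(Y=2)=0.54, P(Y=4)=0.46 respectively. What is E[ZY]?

7.154

E[ZY] = Σ_z Σ_y zy · P(Z=z)P(Y=y)
 = 0·0.2106 + 0·0.1794 + 6·0.162 + 12·0.138 + 10·0.1674 + 20·0.1426
 = 0 + 0 + 0.972 + 1.656 + 1.674 + 2.852
 = 7.154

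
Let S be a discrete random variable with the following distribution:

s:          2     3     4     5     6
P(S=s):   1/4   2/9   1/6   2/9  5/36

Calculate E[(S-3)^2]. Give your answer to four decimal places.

E[(S-3)^2] = Σ (s-3)^2·P(S=s)
 = 1·1/4 + 0·2/9 + 1·1/6 + 4·2/9 + 9·5/36
 = 1/4 + 0 + 1/6 + 8/9 + 5/4
 = 23/9

2.5556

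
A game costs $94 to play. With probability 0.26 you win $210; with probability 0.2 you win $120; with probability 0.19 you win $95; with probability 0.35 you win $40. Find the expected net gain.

E[payout] = 210·0.26 + 120·0.2 + 95·0.19 + 40·0.35
 = 54.6 + 24 + 18.05 + 14
 = 110.65
Net = 110.65 - 94 = 16.65

16.65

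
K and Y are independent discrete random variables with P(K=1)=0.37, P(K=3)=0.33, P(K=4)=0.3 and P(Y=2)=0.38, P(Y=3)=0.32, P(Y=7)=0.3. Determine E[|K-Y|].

2.1588

E[|K-Y|] = Σ_k Σ_y |k-y| · P(K=k)P(Y=y)
 = 1·0.1406 + 2·0.1184 + 6·0.111 + 1·0.1254 + 0·0.1056 + 4·0.099 + 2·0.114 + 1·0.096 + 3·0.09
 = 0.1406 + 0.2368 + 0.666 + 0.1254 + 0 + 0.396 + 0.228 + 0.096 + 0.27
 = 2.1588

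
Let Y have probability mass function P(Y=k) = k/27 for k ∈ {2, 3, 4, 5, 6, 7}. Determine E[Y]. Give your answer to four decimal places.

5.1481

E[Y] = Σ y·P(Y=y)
 = 2·2/27 + 3·1/9 + 4·4/27 + 5·5/27 + 6·2/9 + 7·7/27
 = 4/27 + 1/3 + 16/27 + 25/27 + 4/3 + 49/27
 = 139/27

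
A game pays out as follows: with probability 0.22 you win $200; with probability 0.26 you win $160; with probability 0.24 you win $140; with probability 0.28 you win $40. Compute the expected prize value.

130.4

E[payout] = 200·0.22 + 160·0.26 + 140·0.24 + 40·0.28
 = 44 + 41.6 + 33.6 + 11.2
 = 130.4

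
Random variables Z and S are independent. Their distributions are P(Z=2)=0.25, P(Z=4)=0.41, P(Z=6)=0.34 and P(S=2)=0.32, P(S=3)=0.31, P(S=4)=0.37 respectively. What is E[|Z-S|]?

E[|Z-S|] = Σ_z Σ_s |z-s| · P(Z=z)P(S=s)
 = 0·0.08 + 1·0.0775 + 2·0.0925 + 2·0.1312 + 1·0.1271 + 0·0.1517 + 4·0.1088 + 3·0.1054 + 2·0.1258
 = 0 + 0.0775 + 0.185 + 0.2624 + 0.1271 + 0 + 0.4352 + 0.3162 + 0.2516
 = 1.655

1.655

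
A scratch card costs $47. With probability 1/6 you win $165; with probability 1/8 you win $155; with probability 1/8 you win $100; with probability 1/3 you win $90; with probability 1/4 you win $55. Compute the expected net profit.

56.125

E[payout] = 165·1/6 + 155·1/8 + 100·1/8 + 90·1/3 + 55·1/4
 = 55/2 + 155/8 + 25/2 + 30 + 55/4
 = 825/8
Net = 825/8 - 47 = 449/8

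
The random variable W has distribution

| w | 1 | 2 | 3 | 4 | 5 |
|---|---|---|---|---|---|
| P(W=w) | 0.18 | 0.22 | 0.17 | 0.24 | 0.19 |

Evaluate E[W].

E[W] = Σ w·P(W=w)
 = 1·0.18 + 2·0.22 + 3·0.17 + 4·0.24 + 5·0.19
 = 0.18 + 0.44 + 0.51 + 0.96 + 0.95
 = 3.04

3.04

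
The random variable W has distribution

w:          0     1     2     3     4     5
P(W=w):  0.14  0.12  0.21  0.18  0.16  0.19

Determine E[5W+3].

16.35

E[5W+3] = Σ (5w+3)·P(W=w)
 = 3·0.14 + 8·0.12 + 13·0.21 + 18·0.18 + 23·0.16 + 28·0.19
 = 0.42 + 0.96 + 2.73 + 3.24 + 3.68 + 5.32
 = 16.35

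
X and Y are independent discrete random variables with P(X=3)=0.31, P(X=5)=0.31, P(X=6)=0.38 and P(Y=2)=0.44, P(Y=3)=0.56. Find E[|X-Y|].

E[|X-Y|] = Σ_x Σ_y |x-y| · P(X=x)P(Y=y)
 = 1·0.1364 + 0·0.1736 + 3·0.1364 + 2·0.1736 + 4·0.1672 + 3·0.2128
 = 0.1364 + 0 + 0.4092 + 0.3472 + 0.6688 + 0.6384
 = 2.2

2.2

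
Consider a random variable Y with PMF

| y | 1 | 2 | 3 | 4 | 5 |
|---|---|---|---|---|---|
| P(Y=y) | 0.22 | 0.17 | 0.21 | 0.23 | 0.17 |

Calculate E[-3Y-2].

E[-3Y-2] = Σ (-3y-2)·P(Y=y)
 = (-5)·0.22 + (-8)·0.17 + (-11)·0.21 + (-14)·0.23 + (-17)·0.17
 = (-1.1) + (-1.36) + (-2.31) + (-3.22) + (-2.89)
 = -10.88

-10.88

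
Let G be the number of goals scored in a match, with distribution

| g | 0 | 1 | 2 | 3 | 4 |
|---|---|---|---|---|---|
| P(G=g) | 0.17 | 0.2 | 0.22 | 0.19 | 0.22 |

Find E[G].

E[G] = Σ g·P(G=g)
 = 0·0.17 + 1·0.2 + 2·0.22 + 3·0.19 + 4·0.22
 = 0 + 0.2 + 0.44 + 0.57 + 0.88
 = 2.09

2.09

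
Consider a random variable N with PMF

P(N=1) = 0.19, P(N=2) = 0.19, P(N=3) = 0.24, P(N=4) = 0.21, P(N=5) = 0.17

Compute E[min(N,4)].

E[min(N,4)] = Σ min(n,4)·P(N=n)
 = 1·0.19 + 2·0.19 + 3·0.24 + 4·0.21 + 4·0.17
 = 0.19 + 0.38 + 0.72 + 0.84 + 0.68
 = 2.81

2.81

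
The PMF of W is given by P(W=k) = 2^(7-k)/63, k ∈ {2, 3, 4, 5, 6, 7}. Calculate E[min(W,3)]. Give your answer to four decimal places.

2.4921

E[min(W,3)] = Σ min(w,3)·P(W=w)
 = 2·32/63 + 3·16/63 + 3·8/63 + 3·4/63 + 3·2/63 + 3·1/63
 = 64/63 + 16/21 + 8/21 + 4/21 + 2/21 + 1/21
 = 157/63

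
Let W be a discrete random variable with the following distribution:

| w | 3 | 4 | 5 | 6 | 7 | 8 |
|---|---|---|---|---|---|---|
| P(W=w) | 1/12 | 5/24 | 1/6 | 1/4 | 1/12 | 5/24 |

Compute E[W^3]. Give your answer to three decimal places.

225.667

E[W^3] = Σ w^3·P(W=w)
 = 27·1/12 + 64·5/24 + 125·1/6 + 216·1/4 + 343·1/12 + 512·5/24
 = 9/4 + 40/3 + 125/6 + 54 + 343/12 + 320/3
 = 677/3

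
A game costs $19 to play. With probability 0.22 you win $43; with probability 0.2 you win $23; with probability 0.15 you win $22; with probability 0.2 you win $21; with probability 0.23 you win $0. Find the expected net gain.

E[payout] = 43·0.22 + 23·0.2 + 22·0.15 + 21·0.2 + 0·0.23
 = 9.46 + 4.6 + 3.3 + 4.2 + 0
 = 21.56
Net = 21.56 - 19 = 2.56

2.56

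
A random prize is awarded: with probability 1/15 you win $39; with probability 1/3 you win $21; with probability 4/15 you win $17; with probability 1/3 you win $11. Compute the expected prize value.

E[payout] = 39·1/15 + 21·1/3 + 17·4/15 + 11·1/3
 = 13/5 + 7 + 68/15 + 11/3
 = 89/5

17.8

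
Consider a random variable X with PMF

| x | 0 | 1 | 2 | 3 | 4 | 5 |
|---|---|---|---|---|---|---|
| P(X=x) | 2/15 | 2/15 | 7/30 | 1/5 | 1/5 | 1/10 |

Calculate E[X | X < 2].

P(X < 2) = 2/15 + 2/15 = 4/15.
E[X | X < 2] = [0·2/15 + 1·2/15] / (4/15)
 = 2/15 / (4/15)
 = 1/2

0.5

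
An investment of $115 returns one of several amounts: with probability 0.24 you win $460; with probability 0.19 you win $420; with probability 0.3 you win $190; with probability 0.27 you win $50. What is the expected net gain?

E[payout] = 460·0.24 + 420·0.19 + 190·0.3 + 50·0.27
 = 110.4 + 79.8 + 57 + 13.5
 = 260.7
Net = 260.7 - 115 = 145.7

145.7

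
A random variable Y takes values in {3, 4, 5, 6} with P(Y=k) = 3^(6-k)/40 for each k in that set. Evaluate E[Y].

E[Y] = Σ y·P(Y=y)
 = 3·27/40 + 4·9/40 + 5·3/40 + 6·1/40
 = 81/40 + 9/10 + 3/8 + 3/20
 = 69/20

3.45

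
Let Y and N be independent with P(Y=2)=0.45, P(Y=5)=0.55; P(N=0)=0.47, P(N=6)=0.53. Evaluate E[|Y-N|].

E[|Y-N|] = Σ_y Σ_n |y-n| · P(Y=y)P(N=n)
 = 2·0.2115 + 4·0.2385 + 5·0.2585 + 1·0.2915
 = 0.423 + 0.954 + 1.2925 + 0.2915
 = 2.961

2.961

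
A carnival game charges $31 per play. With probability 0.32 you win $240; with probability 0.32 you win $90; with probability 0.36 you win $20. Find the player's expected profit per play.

E[payout] = 240·0.32 + 90·0.32 + 20·0.36
 = 76.8 + 28.8 + 7.2
 = 112.8
Net = 112.8 - 31 = 81.8

81.8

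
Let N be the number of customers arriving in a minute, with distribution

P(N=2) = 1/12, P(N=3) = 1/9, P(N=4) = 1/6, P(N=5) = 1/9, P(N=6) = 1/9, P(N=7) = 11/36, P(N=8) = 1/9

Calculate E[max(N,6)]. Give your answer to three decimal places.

6.528

E[max(N,6)] = Σ max(n,6)·P(N=n)
 = 6·1/12 + 6·1/9 + 6·1/6 + 6·1/9 + 6·1/9 + 7·11/36 + 8·1/9
 = 1/2 + 2/3 + 1 + 2/3 + 2/3 + 77/36 + 8/9
 = 235/36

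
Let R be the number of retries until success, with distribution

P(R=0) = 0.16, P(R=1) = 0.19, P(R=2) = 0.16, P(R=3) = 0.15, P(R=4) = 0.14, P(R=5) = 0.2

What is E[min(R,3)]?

E[min(R,3)] = Σ min(r,3)·P(R=r)
 = 0·0.16 + 1·0.19 + 2·0.16 + 3·0.15 + 3·0.14 + 3·0.2
 = 0 + 0.19 + 0.32 + 0.45 + 0.42 + 0.6
 = 1.98

1.98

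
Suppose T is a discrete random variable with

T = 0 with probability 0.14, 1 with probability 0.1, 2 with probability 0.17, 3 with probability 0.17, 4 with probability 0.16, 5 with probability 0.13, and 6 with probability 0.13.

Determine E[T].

3.02

E[T] = Σ t·P(T=t)
 = 0·0.14 + 1·0.1 + 2·0.17 + 3·0.17 + 4·0.16 + 5·0.13 + 6·0.13
 = 0 + 0.1 + 0.34 + 0.51 + 0.64 + 0.65 + 0.78
 = 3.02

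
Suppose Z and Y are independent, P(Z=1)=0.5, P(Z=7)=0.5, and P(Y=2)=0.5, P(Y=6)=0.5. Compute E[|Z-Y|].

3

E[|Z-Y|] = Σ_z Σ_y |z-y| · P(Z=z)P(Y=y)
 = 1·0.25 + 5·0.25 + 5·0.25 + 1·0.25
 = 0.25 + 1.25 + 1.25 + 0.25
 = 3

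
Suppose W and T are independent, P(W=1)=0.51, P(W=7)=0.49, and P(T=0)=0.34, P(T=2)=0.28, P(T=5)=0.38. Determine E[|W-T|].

3.316

E[|W-T|] = Σ_w Σ_t |w-t| · P(W=w)P(T=t)
 = 1·0.1734 + 1·0.1428 + 4·0.1938 + 7·0.1666 + 5·0.1372 + 2·0.1862
 = 0.1734 + 0.1428 + 0.7752 + 1.1662 + 0.686 + 0.3724
 = 3.316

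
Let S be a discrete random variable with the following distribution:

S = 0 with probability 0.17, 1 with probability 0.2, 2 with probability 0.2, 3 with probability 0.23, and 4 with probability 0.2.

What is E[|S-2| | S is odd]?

P(S is odd) = 0.2 + 0.23 = 0.43.
E[|S-2| | S is odd] = [1·0.2 + 1·0.23] / 0.43
 = 0.43 / 0.43
 = 1

1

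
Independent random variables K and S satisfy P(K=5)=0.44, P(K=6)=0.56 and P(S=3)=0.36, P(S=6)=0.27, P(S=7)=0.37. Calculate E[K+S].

E[K+S] = Σ_k Σ_s (k+s) · P(K=k)P(S=s)
 = 8·0.1584 + 11·0.1188 + 12·0.1628 + 9·0.2016 + 12·0.1512 + 13·0.2072
 = 1.2672 + 1.3068 + 1.9536 + 1.8144 + 1.8144 + 2.6936
 = 10.85

10.85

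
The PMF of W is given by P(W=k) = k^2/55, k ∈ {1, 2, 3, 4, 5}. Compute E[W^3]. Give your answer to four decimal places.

80.4545

E[W^3] = Σ w^3·P(W=w)
 = 1·1/55 + 8·4/55 + 27·9/55 + 64·16/55 + 125·5/11
 = 1/55 + 32/55 + 243/55 + 1024/55 + 625/11
 = 885/11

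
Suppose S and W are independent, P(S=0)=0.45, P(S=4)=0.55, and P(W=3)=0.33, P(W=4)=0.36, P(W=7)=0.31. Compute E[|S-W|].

E[|S-W|] = Σ_s Σ_w |s-w| · P(S=s)P(W=w)
 = 3·0.1485 + 4·0.162 + 7·0.1395 + 1·0.1815 + 0·0.198 + 3·0.1705
 = 0.4455 + 0.648 + 0.9765 + 0.1815 + 0 + 0.5115
 = 2.763

2.763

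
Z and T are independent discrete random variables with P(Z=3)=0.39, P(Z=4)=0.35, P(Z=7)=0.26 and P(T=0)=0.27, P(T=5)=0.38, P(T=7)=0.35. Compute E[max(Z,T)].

E[max(Z,T)] = Σ_z Σ_t max(z,t) · P(Z=z)P(T=t)
 = 3·0.1053 + 5·0.1482 + 7·0.1365 + 4·0.0945 + 5·0.133 + 7·0.1225 + 7·0.0702 + 7·0.0988 + 7·0.091
 = 0.3159 + 0.741 + 0.9555 + 0.378 + 0.665 + 0.8575 + 0.4914 + 0.6916 + 0.637
 = 5.7329

5.7329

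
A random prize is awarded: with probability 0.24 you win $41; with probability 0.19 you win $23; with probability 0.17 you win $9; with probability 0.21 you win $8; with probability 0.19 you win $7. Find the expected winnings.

E[payout] = 41·0.24 + 23·0.19 + 9·0.17 + 8·0.21 + 7·0.19
 = 9.84 + 4.37 + 1.53 + 1.68 + 1.33
 = 18.75

18.75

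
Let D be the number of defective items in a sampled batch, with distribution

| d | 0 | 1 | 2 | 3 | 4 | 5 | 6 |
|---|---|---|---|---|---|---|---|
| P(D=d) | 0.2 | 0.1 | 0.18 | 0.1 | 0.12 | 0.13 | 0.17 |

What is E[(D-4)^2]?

E[(D-4)^2] = Σ (d-4)^2·P(D=d)
 = 16·0.2 + 9·0.1 + 4·0.18 + 1·0.1 + 0·0.12 + 1·0.13 + 4·0.17
 = 3.2 + 0.9 + 0.72 + 0.1 + 0 + 0.13 + 0.68
 = 5.73

5.73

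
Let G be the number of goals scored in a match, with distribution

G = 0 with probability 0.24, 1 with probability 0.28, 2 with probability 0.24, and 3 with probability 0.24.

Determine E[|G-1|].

0.96

E[|G-1|] = Σ |g-1|·P(G=g)
 = 1·0.24 + 0·0.28 + 1·0.24 + 2·0.24
 = 0.24 + 0 + 0.24 + 0.48
 = 0.96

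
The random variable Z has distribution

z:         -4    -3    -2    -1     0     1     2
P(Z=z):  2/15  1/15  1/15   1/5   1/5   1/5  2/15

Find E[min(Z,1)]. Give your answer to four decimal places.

-0.7333

E[min(Z,1)] = Σ min(z,1)·P(Z=z)
 = (-4)·2/15 + (-3)·1/15 + (-2)·1/15 + (-1)·1/5 + 0·1/5 + 1·1/5 + 1·2/15
 = (-8/15) + (-1/5) + (-2/15) + (-1/5) + 0 + 1/5 + 2/15
 = -11/15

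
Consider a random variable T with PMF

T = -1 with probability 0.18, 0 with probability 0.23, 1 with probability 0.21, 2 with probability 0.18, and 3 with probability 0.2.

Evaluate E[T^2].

E[T^2] = Σ t^2·P(T=t)
 = 1·0.18 + 0·0.23 + 1·0.21 + 4·0.18 + 9·0.2
 = 0.18 + 0 + 0.21 + 0.72 + 1.8
 = 2.91

2.91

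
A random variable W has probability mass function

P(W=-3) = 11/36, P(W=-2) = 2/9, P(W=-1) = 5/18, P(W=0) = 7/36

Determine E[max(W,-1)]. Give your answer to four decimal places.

-0.8056

E[max(W,-1)] = Σ max(w,-1)·P(W=w)
 = (-1)·11/36 + (-1)·2/9 + (-1)·5/18 + 0·7/36
 = (-11/36) + (-2/9) + (-5/18) + 0
 = -29/36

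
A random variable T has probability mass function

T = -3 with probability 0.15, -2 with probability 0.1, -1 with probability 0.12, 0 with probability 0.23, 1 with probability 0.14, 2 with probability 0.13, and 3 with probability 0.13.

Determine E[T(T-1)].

E[T(T-1)] = Σ t(t-1)·P(T=t)
 = 12·0.15 + 6·0.1 + 2·0.12 + 0·0.23 + 0·0.14 + 2·0.13 + 6·0.13
 = 1.8 + 0.6 + 0.24 + 0 + 0 + 0.26 + 0.78
 = 3.68

3.68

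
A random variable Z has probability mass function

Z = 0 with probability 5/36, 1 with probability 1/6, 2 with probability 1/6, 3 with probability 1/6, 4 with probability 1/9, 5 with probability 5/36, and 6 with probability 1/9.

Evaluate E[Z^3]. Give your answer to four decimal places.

54.4722

E[Z^3] = Σ z^3·P(Z=z)
 = 0·5/36 + 1·1/6 + 8·1/6 + 27·1/6 + 64·1/9 + 125·5/36 + 216·1/9
 = 0 + 1/6 + 4/3 + 9/2 + 64/9 + 625/36 + 24
 = 1961/36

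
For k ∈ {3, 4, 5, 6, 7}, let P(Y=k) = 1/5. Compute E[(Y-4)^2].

E[(Y-4)^2] = Σ (y-4)^2·P(Y=y)
 = 1·1/5 + 0·1/5 + 1·1/5 + 4·1/5 + 9·1/5
 = 1/5 + 0 + 1/5 + 4/5 + 9/5
 = 3

3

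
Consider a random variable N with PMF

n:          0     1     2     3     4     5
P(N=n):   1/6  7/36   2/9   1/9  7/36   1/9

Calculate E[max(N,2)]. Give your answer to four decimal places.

E[max(N,2)] = Σ max(n,2)·P(N=n)
 = 2·1/6 + 2·7/36 + 2·2/9 + 3·1/9 + 4·7/36 + 5·1/9
 = 1/3 + 7/18 + 4/9 + 1/3 + 7/9 + 5/9
 = 17/6

2.8333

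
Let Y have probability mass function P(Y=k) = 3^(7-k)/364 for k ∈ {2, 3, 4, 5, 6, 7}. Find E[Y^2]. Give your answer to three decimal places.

6.909

E[Y^2] = Σ y^2·P(Y=y)
 = 4·243/364 + 9·81/364 + 16·27/364 + 25·9/364 + 36·3/364 + 49·1/364
 = 243/91 + 729/364 + 108/91 + 225/364 + 27/91 + 7/52
 = 2515/364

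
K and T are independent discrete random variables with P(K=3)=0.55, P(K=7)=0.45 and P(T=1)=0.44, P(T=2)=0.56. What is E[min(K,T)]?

1.56

E[min(K,T)] = Σ_k Σ_t min(k,t) · P(K=k)P(T=t)
 = 1·0.242 + 2·0.308 + 1·0.198 + 2·0.252
 = 0.242 + 0.616 + 0.198 + 0.504
 = 1.56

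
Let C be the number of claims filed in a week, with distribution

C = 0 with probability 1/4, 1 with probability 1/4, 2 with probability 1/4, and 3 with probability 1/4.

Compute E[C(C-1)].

2

E[C(C-1)] = Σ c(c-1)·P(C=c)
 = 0·1/4 + 0·1/4 + 2·1/4 + 6·1/4
 = 0 + 0 + 1/2 + 3/2
 = 2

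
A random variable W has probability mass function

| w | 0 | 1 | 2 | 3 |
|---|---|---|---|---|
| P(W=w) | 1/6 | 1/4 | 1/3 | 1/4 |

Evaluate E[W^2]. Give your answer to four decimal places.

E[W^2] = Σ w^2·P(W=w)
 = 0·1/6 + 1·1/4 + 4·1/3 + 9·1/4
 = 0 + 1/4 + 4/3 + 9/4
 = 23/6

3.8333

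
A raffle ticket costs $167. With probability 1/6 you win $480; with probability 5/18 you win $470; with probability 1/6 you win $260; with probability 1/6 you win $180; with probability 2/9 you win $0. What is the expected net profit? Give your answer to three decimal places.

E[payout] = 480·1/6 + 470·5/18 + 260·1/6 + 180·1/6 + 0·2/9
 = 80 + 1175/9 + 130/3 + 30 + 0
 = 2555/9
Net = 2555/9 - 167 = 1052/9

116.889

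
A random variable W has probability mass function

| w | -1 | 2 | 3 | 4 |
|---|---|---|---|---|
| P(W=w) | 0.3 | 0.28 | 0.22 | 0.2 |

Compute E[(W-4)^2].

E[(W-4)^2] = Σ (w-4)^2·P(W=w)
 = 25·0.3 + 4·0.28 + 1·0.22 + 0·0.2
 = 7.5 + 1.12 + 0.22 + 0
 = 8.84

8.84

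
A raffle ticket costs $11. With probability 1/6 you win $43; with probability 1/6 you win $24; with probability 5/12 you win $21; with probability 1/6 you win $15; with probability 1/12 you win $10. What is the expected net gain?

12.25

E[payout] = 43·1/6 + 24·1/6 + 21·5/12 + 15·1/6 + 10·1/12
 = 43/6 + 4 + 35/4 + 5/2 + 5/6
 = 93/4
Net = 93/4 - 11 = 49/4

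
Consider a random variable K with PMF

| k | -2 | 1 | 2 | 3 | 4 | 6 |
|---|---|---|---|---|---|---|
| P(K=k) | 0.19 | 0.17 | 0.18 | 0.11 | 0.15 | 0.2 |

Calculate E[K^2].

E[K^2] = Σ k^2·P(K=k)
 = 4·0.19 + 1·0.17 + 4·0.18 + 9·0.11 + 16·0.15 + 36·0.2
 = 0.76 + 0.17 + 0.72 + 0.99 + 2.4 + 7.2
 = 12.24

12.24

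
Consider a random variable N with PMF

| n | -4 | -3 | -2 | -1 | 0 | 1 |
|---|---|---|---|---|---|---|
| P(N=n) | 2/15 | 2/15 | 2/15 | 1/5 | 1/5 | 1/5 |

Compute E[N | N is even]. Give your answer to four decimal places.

-1.7143

P(N is even) = 2/15 + 2/15 + 1/5 = 7/15.
E[N | N is even] = [(-4)·2/15 + (-2)·2/15 + 0·1/5] / (7/15)
 = -4/5 / (7/15)
 = -12/7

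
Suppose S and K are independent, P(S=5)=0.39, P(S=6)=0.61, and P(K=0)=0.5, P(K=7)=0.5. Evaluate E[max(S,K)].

E[max(S,K)] = Σ_s Σ_k max(s,k) · P(S=s)P(K=k)
 = 5·0.195 + 7·0.195 + 6·0.305 + 7·0.305
 = 0.975 + 1.365 + 1.83 + 2.135
 = 6.305

6.305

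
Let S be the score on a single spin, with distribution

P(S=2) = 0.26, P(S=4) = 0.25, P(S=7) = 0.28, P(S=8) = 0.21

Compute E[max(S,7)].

E[max(S,7)] = Σ max(s,7)·P(S=s)
 = 7·0.26 + 7·0.25 + 7·0.28 + 8·0.21
 = 1.82 + 1.75 + 1.96 + 1.68
 = 7.21

7.21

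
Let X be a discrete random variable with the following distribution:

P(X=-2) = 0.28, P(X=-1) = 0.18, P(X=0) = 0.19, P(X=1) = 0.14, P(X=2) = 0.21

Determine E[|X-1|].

1.6

E[|X-1|] = Σ |x-1|·P(X=x)
 = 3·0.28 + 2·0.18 + 1·0.19 + 0·0.14 + 1·0.21
 = 0.84 + 0.36 + 0.19 + 0 + 0.21
 = 1.6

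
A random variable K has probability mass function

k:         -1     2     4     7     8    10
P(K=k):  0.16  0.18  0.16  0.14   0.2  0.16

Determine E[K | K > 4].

P(K > 4) = 0.14 + 0.2 + 0.16 = 0.5.
E[K | K > 4] = [7·0.14 + 8·0.2 + 10·0.16] / 0.5
 = 4.18 / 0.5
 = 209/25

8.36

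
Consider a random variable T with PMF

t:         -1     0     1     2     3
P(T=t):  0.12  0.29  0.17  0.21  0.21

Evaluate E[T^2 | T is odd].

4.36

P(T is odd) = 0.12 + 0.17 + 0.21 = 0.5.
E[T^2 | T is odd] = [1·0.12 + 1·0.17 + 9·0.21] / 0.5
 = 2.18 / 0.5
 = 109/25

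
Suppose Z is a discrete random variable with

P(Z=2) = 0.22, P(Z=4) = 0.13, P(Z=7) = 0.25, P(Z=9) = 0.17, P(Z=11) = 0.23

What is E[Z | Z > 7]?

10.15

P(Z > 7) = 0.17 + 0.23 = 0.4.
E[Z | Z > 7] = [9·0.17 + 11·0.23] / 0.4
 = 4.06 / 0.4
 = 203/20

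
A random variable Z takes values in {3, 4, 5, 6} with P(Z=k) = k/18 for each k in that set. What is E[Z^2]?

24

E[Z^2] = Σ z^2·P(Z=z)
 = 9·1/6 + 16·2/9 + 25·5/18 + 36·1/3
 = 3/2 + 32/9 + 125/18 + 12
 = 24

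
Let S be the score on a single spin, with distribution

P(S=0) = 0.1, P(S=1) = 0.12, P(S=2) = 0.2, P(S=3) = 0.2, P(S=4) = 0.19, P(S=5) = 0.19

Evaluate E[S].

2.83

E[S] = Σ s·P(S=s)
 = 0·0.1 + 1·0.12 + 2·0.2 + 3·0.2 + 4·0.19 + 5·0.19
 = 0 + 0.12 + 0.4 + 0.6 + 0.76 + 0.95
 = 2.83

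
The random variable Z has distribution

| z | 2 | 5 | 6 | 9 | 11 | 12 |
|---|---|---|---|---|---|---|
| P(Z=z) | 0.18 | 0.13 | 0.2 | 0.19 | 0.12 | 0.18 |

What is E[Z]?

7.4

E[Z] = Σ z·P(Z=z)
 = 2·0.18 + 5·0.13 + 6·0.2 + 9·0.19 + 11·0.12 + 12·0.18
 = 0.36 + 0.65 + 1.2 + 1.71 + 1.32 + 2.16
 = 7.4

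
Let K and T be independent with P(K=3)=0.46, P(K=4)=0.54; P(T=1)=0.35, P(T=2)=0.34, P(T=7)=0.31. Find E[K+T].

6.74

E[K+T] = Σ_k Σ_t (k+t) · P(K=k)P(T=t)
 = 4·0.161 + 5·0.1564 + 10·0.1426 + 5·0.189 + 6·0.1836 + 11·0.1674
 = 0.644 + 0.782 + 1.426 + 0.945 + 1.1016 + 1.8414
 = 6.74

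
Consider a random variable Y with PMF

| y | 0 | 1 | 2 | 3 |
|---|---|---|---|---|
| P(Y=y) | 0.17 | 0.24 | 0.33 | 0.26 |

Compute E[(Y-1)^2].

E[(Y-1)^2] = Σ (y-1)^2·P(Y=y)
 = 1·0.17 + 0·0.24 + 1·0.33 + 4·0.26
 = 0.17 + 0 + 0.33 + 1.04
 = 1.54

1.54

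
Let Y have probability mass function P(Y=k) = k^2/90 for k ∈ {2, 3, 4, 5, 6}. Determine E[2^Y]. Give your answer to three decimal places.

E[2^Y] = Σ 2^y·P(Y=y)
 = 4·2/45 + 8·1/10 + 16·8/45 + 32·5/18 + 64·2/5
 = 8/45 + 4/5 + 128/45 + 80/9 + 128/5
 = 1724/45

38.311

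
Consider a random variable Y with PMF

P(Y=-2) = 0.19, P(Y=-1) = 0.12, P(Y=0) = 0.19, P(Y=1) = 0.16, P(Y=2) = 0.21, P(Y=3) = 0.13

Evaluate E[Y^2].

3.05

E[Y^2] = Σ y^2·P(Y=y)
 = 4·0.19 + 1·0.12 + 0·0.19 + 1·0.16 + 4·0.21 + 9·0.13
 = 0.76 + 0.12 + 0 + 0.16 + 0.84 + 1.17
 = 3.05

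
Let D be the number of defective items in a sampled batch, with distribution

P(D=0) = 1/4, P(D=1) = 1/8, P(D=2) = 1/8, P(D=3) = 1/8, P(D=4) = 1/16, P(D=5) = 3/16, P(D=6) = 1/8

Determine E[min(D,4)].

2.25

E[min(D,4)] = Σ min(d,4)·P(D=d)
 = 0·1/4 + 1·1/8 + 2·1/8 + 3·1/8 + 4·1/16 + 4·3/16 + 4·1/8
 = 0 + 1/8 + 1/4 + 3/8 + 1/4 + 3/4 + 1/2
 = 9/4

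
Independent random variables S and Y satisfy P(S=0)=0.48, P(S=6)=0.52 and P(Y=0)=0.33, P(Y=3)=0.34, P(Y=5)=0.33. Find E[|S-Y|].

E[|S-Y|] = Σ_s Σ_y |s-y| · P(S=s)P(Y=y)
 = 0·0.1584 + 3·0.1632 + 5·0.1584 + 6·0.1716 + 3·0.1768 + 1·0.1716
 = 0 + 0.4896 + 0.792 + 1.0296 + 0.5304 + 0.1716
 = 3.0132

3.0132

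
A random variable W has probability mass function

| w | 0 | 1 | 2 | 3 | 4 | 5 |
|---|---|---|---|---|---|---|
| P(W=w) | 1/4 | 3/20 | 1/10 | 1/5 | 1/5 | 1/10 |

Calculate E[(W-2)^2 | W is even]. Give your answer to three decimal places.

3.273

P(W is even) = 1/4 + 1/10 + 1/5 = 11/20.
E[(W-2)^2 | W is even] = [4·1/4 + 0·1/10 + 4·1/5] / (11/20)
 = 9/5 / (11/20)
 = 36/11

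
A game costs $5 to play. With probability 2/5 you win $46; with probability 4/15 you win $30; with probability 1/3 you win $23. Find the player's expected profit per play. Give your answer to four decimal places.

29.0667

E[payout] = 46·2/5 + 30·4/15 + 23·1/3
 = 92/5 + 8 + 23/3
 = 511/15
Net = 511/15 - 5 = 436/15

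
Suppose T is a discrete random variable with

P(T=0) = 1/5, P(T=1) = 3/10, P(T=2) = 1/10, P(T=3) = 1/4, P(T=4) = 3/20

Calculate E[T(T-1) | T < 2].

0

P(T < 2) = 1/5 + 3/10 = 1/2.
E[T(T-1) | T < 2] = [0·1/5 + 0·3/10] / (1/2)
 = 0 / (1/2)
 = 0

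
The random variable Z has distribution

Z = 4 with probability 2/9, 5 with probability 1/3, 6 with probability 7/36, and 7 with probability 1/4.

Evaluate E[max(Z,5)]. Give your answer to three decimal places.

E[max(Z,5)] = Σ max(z,5)·P(Z=z)
 = 5·2/9 + 5·1/3 + 6·7/36 + 7·1/4
 = 10/9 + 5/3 + 7/6 + 7/4
 = 205/36

5.694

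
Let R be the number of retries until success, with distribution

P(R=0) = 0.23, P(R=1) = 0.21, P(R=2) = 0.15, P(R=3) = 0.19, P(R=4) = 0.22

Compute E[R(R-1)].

4.08

E[R(R-1)] = Σ r(r-1)·P(R=r)
 = 0·0.23 + 0·0.21 + 2·0.15 + 6·0.19 + 12·0.22
 = 0 + 0 + 0.3 + 1.14 + 2.64
 = 4.08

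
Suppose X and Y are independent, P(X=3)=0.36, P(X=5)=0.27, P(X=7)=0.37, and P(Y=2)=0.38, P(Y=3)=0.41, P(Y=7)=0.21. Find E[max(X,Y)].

E[max(X,Y)] = Σ_x Σ_y max(x,y) · P(X=x)P(Y=y)
 = 3·0.1368 + 3·0.1476 + 7·0.0756 + 5·0.1026 + 5·0.1107 + 7·0.0567 + 7·0.1406 + 7·0.1517 + 7·0.0777
 = 0.4104 + 0.4428 + 0.5292 + 0.513 + 0.5535 + 0.3969 + 0.9842 + 1.0619 + 0.5439
 = 5.4358

5.4358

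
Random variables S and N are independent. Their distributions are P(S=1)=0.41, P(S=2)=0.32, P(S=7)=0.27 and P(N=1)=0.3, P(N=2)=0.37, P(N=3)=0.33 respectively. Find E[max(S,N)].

E[max(S,N)] = Σ_s Σ_n max(s,n) · P(S=s)P(N=n)
 = 1·0.123 + 2·0.1517 + 3·0.1353 + 2·0.096 + 2·0.1184 + 3·0.1056 + 7·0.081 + 7·0.0999 + 7·0.0891
 = 0.123 + 0.3034 + 0.4059 + 0.192 + 0.2368 + 0.3168 + 0.567 + 0.6993 + 0.6237
 = 3.4679

3.4679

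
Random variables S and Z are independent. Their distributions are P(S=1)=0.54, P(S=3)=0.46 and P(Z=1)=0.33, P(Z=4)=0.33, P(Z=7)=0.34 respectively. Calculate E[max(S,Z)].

4.3336

E[max(S,Z)] = Σ_s Σ_z max(s,z) · P(S=s)P(Z=z)
 = 1·0.1782 + 4·0.1782 + 7·0.1836 + 3·0.1518 + 4·0.1518 + 7·0.1564
 = 0.1782 + 0.7128 + 1.2852 + 0.4554 + 0.6072 + 1.0948
 = 4.3336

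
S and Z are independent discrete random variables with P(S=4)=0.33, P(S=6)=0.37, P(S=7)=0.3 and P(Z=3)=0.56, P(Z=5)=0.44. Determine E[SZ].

E[SZ] = Σ_s Σ_z sz · P(S=s)P(Z=z)
 = 12·0.1848 + 20·0.1452 + 18·0.2072 + 30·0.1628 + 21·0.168 + 35·0.132
 = 2.2176 + 2.904 + 3.7296 + 4.884 + 3.528 + 4.62
 = 21.8832

21.8832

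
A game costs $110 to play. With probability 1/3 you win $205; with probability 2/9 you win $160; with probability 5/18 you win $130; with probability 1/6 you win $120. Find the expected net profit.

E[payout] = 205·1/3 + 160·2/9 + 130·5/18 + 120·1/6
 = 205/3 + 320/9 + 325/9 + 20
 = 160
Net = 160 - 110 = 50

50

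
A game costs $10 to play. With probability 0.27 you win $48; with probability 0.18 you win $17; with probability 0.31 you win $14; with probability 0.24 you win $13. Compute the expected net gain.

13.48

E[payout] = 48·0.27 + 17·0.18 + 14·0.31 + 13·0.24
 = 12.96 + 3.06 + 4.34 + 3.12
 = 23.48
Net = 23.48 - 10 = 13.48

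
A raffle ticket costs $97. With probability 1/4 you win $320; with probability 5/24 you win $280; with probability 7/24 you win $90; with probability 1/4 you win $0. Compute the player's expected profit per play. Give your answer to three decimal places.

E[payout] = 320·1/4 + 280·5/24 + 90·7/24 + 0·1/4
 = 80 + 175/3 + 105/4 + 0
 = 1975/12
Net = 1975/12 - 97 = 811/12

67.583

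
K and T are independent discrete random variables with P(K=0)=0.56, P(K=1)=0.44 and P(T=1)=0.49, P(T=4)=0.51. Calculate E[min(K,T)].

0.44

E[min(K,T)] = Σ_k Σ_t min(k,t) · P(K=k)P(T=t)
 = 0·0.2744 + 0·0.2856 + 1·0.2156 + 1·0.2244
 = 0 + 0 + 0.2156 + 0.2244
 = 0.44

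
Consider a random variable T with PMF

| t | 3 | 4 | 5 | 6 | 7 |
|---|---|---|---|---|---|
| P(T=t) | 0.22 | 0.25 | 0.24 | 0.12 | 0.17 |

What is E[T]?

4.77

E[T] = Σ t·P(T=t)
 = 3·0.22 + 4·0.25 + 5·0.24 + 6·0.12 + 7·0.17
 = 0.66 + 1 + 1.2 + 0.72 + 1.19
 = 4.77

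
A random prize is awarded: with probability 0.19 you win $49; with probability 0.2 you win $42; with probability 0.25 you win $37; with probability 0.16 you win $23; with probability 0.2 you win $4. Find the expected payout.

E[payout] = 49·0.19 + 42·0.2 + 37·0.25 + 23·0.16 + 4·0.2
 = 9.31 + 8.4 + 9.25 + 3.68 + 0.8
 = 31.44

31.44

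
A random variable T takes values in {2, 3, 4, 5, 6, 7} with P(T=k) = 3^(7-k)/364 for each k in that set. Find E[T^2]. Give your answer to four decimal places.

E[T^2] = Σ t^2·P(T=t)
 = 4·243/364 + 9·81/364 + 16·27/364 + 25·9/364 + 36·3/364 + 49·1/364
 = 243/91 + 729/364 + 108/91 + 225/364 + 27/91 + 7/52
 = 2515/364

6.9093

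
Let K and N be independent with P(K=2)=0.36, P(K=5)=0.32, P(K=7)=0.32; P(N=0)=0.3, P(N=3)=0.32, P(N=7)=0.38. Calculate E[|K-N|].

3.0248

E[|K-N|] = Σ_k Σ_n |k-n| · P(K=k)P(N=n)
 = 2·0.108 + 1·0.1152 + 5·0.1368 + 5·0.096 + 2·0.1024 + 2·0.1216 + 7·0.096 + 4·0.1024 + 0·0.1216
 = 0.216 + 0.1152 + 0.684 + 0.48 + 0.2048 + 0.2432 + 0.672 + 0.4096 + 0
 = 3.0248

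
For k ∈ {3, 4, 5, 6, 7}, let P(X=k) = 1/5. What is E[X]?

5

E[X] = Σ x·P(X=x)
 = 3·1/5 + 4·1/5 + 5·1/5 + 6·1/5 + 7·1/5
 = 3/5 + 4/5 + 1 + 6/5 + 7/5
 = 5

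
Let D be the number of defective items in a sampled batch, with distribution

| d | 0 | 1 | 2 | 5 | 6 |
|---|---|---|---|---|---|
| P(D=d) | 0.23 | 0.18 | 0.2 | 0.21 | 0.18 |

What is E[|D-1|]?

E[|D-1|] = Σ |d-1|·P(D=d)
 = 1·0.23 + 0·0.18 + 1·0.2 + 4·0.21 + 5·0.18
 = 0.23 + 0 + 0.2 + 0.84 + 0.9
 = 2.17

2.17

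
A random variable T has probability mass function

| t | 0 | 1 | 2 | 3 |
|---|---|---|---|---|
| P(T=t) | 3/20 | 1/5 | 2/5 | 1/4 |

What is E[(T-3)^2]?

2.55

E[(T-3)^2] = Σ (t-3)^2·P(T=t)
 = 9·3/20 + 4·1/5 + 1·2/5 + 0·1/4
 = 27/20 + 4/5 + 2/5 + 0
 = 51/20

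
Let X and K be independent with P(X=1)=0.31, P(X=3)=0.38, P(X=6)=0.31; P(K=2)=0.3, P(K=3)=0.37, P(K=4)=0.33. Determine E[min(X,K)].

2.2753

E[min(X,K)] = Σ_x Σ_k min(x,k) · P(X=x)P(K=k)
 = 1·0.093 + 1·0.1147 + 1·0.1023 + 2·0.114 + 3·0.1406 + 3·0.1254 + 2·0.093 + 3·0.1147 + 4·0.1023
 = 0.093 + 0.1147 + 0.1023 + 0.228 + 0.4218 + 0.3762 + 0.186 + 0.3441 + 0.4092
 = 2.2753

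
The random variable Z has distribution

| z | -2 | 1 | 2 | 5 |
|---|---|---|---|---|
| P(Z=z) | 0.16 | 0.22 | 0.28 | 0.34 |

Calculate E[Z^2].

10.48

E[Z^2] = Σ z^2·P(Z=z)
 = 4·0.16 + 1·0.22 + 4·0.28 + 25·0.34
 = 0.64 + 0.22 + 1.12 + 8.5
 = 10.48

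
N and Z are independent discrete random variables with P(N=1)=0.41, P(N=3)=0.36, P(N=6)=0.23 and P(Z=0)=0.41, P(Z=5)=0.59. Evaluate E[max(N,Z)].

4.2624

E[max(N,Z)] = Σ_n Σ_z max(n,z) · P(N=n)P(Z=z)
 = 1·0.1681 + 5·0.2419 + 3·0.1476 + 5·0.2124 + 6·0.0943 + 6·0.1357
 = 0.1681 + 1.2095 + 0.4428 + 1.062 + 0.5658 + 0.8142
 = 4.2624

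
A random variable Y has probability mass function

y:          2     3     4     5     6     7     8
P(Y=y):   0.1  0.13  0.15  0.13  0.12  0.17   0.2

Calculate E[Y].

E[Y] = Σ y·P(Y=y)
 = 2·0.1 + 3·0.13 + 4·0.15 + 5·0.13 + 6·0.12 + 7·0.17 + 8·0.2
 = 0.2 + 0.39 + 0.6 + 0.65 + 0.72 + 1.19 + 1.6
 = 5.35

5.35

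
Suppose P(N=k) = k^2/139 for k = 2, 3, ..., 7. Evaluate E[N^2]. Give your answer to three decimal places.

33.633

E[N^2] = Σ n^2·P(N=n)
 = 4·4/139 + 9·9/139 + 16·16/139 + 25·25/139 + 36·36/139 + 49·49/139
 = 16/139 + 81/139 + 256/139 + 625/139 + 1296/139 + 2401/139
 = 4675/139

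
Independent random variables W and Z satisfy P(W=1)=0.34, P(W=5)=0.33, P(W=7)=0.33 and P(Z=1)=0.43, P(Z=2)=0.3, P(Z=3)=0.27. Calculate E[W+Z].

6.14

E[W+Z] = Σ_w Σ_z (w+z) · P(W=w)P(Z=z)
 = 2·0.1462 + 3·0.102 + 4·0.0918 + 6·0.1419 + 7·0.099 + 8·0.0891 + 8·0.1419 + 9·0.099 + 10·0.0891
 = 0.2924 + 0.306 + 0.3672 + 0.8514 + 0.693 + 0.7128 + 1.1352 + 0.891 + 0.891
 = 6.14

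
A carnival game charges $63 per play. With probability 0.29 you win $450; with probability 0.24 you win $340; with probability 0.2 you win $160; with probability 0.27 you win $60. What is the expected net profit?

197.3

E[payout] = 450·0.29 + 340·0.24 + 160·0.2 + 60·0.27
 = 130.5 + 81.6 + 32 + 16.2
 = 260.3
Net = 260.3 - 63 = 197.3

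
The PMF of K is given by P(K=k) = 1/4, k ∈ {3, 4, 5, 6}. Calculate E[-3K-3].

-16.5

E[-3K-3] = Σ (-3k-3)·P(K=k)
 = (-12)·1/4 + (-15)·1/4 + (-18)·1/4 + (-21)·1/4
 = (-3) + (-15/4) + (-9/2) + (-21/4)
 = -33/2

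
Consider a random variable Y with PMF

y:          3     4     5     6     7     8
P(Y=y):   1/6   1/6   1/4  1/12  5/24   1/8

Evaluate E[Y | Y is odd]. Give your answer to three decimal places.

5.133

P(Y is odd) = 1/6 + 1/4 + 5/24 = 5/8.
E[Y | Y is odd] = [3·1/6 + 5·1/4 + 7·5/24] / (5/8)
 = 77/24 / (5/8)
 = 77/15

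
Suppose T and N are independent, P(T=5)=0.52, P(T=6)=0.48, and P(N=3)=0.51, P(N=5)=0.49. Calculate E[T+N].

E[T+N] = Σ_t Σ_n (t+n) · P(T=t)P(N=n)
 = 8·0.2652 + 10·0.2548 + 9·0.2448 + 11·0.2352
 = 2.1216 + 2.548 + 2.2032 + 2.5872
 = 9.46

9.46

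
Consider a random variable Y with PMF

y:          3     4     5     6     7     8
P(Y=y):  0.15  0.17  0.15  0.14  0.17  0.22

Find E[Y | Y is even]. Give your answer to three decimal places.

P(Y is even) = 0.17 + 0.14 + 0.22 = 0.53.
E[Y | Y is even] = [4·0.17 + 6·0.14 + 8·0.22] / 0.53
 = 3.28 / 0.53
 = 328/53

6.189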